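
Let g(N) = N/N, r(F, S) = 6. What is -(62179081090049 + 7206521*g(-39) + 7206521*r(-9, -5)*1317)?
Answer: -62236034225512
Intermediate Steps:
g(N) = 1
-(62179081090049 + 7206521*g(-39) + 7206521*r(-9, -5)*1317) = -(62179088296570 + 56945928942) = -7206521/(1/(8628169 + (1 + 7902))) = -7206521/(1/(8628169 + 7903)) = -7206521/(1/8636072) = -7206521/1/8636072 = -7206521*8636072 = -62236034225512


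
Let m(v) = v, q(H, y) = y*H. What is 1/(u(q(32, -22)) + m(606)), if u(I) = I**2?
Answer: 1/496222 ≈ 2.0152e-6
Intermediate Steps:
q(H, y) = H*y
1/(u(q(32, -22)) + m(606)) = 1/((32*(-22))**2 + 606) = 1/((-704)**2 + 606) = 1/(495616 + 606) = 1/496222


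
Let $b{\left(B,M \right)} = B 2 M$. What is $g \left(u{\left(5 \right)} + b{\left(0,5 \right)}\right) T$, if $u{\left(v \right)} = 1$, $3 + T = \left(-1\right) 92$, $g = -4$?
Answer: $380$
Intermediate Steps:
$b{\left(B,M \right)} = 2 B M$
$T = -95$ ($T = -3 - 92 = -95$)
$g \left(u{\left(5 \right)} + b{\left(0,5 \right)}\right) T = - 4 \left(1 + 2 \cdot 0 \cdot 5\right) \left(-95\right) = - 4 \left(1 + 0\right) \left(-95\right) = \left(-4\right) 1 \left(-95\right) = \left(-4\right) \left(-95\right) = 380$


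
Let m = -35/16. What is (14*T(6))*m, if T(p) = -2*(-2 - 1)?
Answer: -735/4 ≈ -183.75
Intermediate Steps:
T(p) = 6 (T(p) = -2*(-3) = 6)
m = -35/16 (m = -35*1/16 = -35/16 ≈ -2.1875)
(14*T(6))*m = (14*6)*(-35/16) = 84*(-35/16) = -735/4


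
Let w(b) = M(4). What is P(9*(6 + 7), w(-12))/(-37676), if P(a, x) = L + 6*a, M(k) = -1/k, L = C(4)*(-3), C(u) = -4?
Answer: -357/18838 ≈ -0.018951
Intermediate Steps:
L = 12 (L = -4*(-3) = 12)
w(b) = -¼ (w(b) = -1/4 = -1*¼ = -¼)
P(a, x) = 12 + 6*a
P(9*(6 + 7), w(-12))/(-37676) = (12 + 6*(9*(6 + 7)))/(-37676) = (12 + 6*(9*13))*(-1/37676) = (12 + 6*117)*(-1/37676) = (12 + 702)*(-1/37676) = 714*(-1/37676) = -357/18838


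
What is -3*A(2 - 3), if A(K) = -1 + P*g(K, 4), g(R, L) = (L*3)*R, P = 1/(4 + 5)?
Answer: 7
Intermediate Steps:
P = 1/9 ≈ 0.11111
g(R, L) = 3*L*R (g(R, L) = (3*L)*R = 3*L*R)
A(K) = -1 + 4*K/3 (A(K) = -1 + (3*4*K)/9 = -1 + (12*K)/9 = -1 + 4*K/3)
-3*A(2 - 3) = -3*(-1 + 4*(2 - 3)/3) = -3*(-1 + (4/3)*(-1)) = -3*(-1 - 4/3) = -3*(-7/3) = 7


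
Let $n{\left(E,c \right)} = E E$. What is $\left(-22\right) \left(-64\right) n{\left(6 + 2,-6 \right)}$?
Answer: $90112$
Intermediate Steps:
$n{\left(E,c \right)} = E^{2}$
$\left(-22\right) \left(-64\right) n{\left(6 + 2,-6 \right)} = \left(-22\right) \left(-64\right) \left(6 + 2\right)^{2} = 1408 \cdot 8^{2} = 1408 \cdot 64 = 90112$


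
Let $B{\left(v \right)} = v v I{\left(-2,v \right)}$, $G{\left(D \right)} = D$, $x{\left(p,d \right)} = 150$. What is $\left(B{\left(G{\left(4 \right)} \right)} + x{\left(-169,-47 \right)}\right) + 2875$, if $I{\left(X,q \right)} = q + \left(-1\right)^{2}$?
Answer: $3105$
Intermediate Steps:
$I{\left(X,q \right)} = 1 + q$ ($I{\left(X,q \right)} = q + 1 = 1 + q$)
$B{\left(v \right)} = v^{2} \left(1 + v\right)$ ($B{\left(v \right)} = v v \left(1 + v\right) = v^{2} \left(1 + v\right)$)
$\left(B{\left(G{\left(4 \right)} \right)} + x{\left(-169,-47 \right)}\right) + 2875 = \left(4^{2} \left(1 + 4\right) + 150\right) + 2875 = \left(16 \cdot 5 + 150\right) + 2875 = \left(80 + 150\right) + 2875 = 230 + 2875 = 3105$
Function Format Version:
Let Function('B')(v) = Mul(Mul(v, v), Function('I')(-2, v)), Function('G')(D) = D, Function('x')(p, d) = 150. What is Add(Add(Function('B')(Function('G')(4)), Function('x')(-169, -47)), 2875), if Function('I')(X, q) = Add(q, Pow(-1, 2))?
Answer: 3105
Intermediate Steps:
Function('I')(X, q) = Add(1, q) (Function('I')(X, q) = Add(q, 1) = Add(1, q))
Function('B')(v) = Mul(Pow(v, 2), Add(1, v)) (Function('B')(v) = Mul(Mul(v, v), Add(1, v)) = Mul(Pow(v, 2), Add(1, v)))
Add(Add(Function('B')(Function('G')(4)), Function('x')(-169, -47)), 2875) = Add(Add(Mul(Pow(4, 2), Add(1, 4)), 150), 2875) = Add(Add(Mul(16, 5), 150), 2875) = Add(Add(80, 150), 2875) = Add(230, 2875) = 3105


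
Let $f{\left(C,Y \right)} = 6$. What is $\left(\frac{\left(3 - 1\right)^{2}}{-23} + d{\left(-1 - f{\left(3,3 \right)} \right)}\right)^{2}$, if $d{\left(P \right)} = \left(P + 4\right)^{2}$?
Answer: $\frac{41209}{529} \approx 77.9$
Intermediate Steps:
$d{\left(P \right)} = \left(4 + P\right)^{2}$
$\left(\frac{\left(3 - 1\right)^{2}}{-23} + d{\left(-1 - f{\left(3,3 \right)} \right)}\right)^{2} = \left(\frac{\left(3 - 1\right)^{2}}{-23} + \left(4 - 7\right)^{2}\right)^{2} = \left(2^{2} \left(- \frac{1}{23}\right) + \left(4 - 7\right)^{2}\right)^{2} = \left(4 \left(- \frac{1}{23}\right) + \left(4 - 7\right)^{2}\right)^{2} = \left(- \frac{4}{23} + \left(-3\right)^{2}\right)^{2} = \left(- \frac{4}{23} + 9\right)^{2} = \left(\frac{203}{23}\right)^{2} = \frac{41209}{529}$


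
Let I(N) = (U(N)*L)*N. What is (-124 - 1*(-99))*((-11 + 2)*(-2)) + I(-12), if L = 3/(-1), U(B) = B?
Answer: -882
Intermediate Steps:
L = -3 (L = 3*(-1) = -3)
I(N) = -3*N² (I(N) = (N*(-3))*N = (-3*N)*N = -3*N²)
(-124 - 1*(-99))*((-11 + 2)*(-2)) + I(-12) = (-124 - 1*(-99))*((-11 + 2)*(-2)) - 3*(-12)² = (-124 + 99)*(-9*(-2)) - 3*144 = -25*18 - 432 = -450 - 432 = -882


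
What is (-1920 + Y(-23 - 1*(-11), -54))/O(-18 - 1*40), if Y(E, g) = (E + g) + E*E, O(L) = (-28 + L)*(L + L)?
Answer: -921/4988 ≈ -0.18464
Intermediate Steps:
O(L) = 2*L*(-28 + L) (O(L) = (-28 + L)*(2*L) = 2*L*(-28 + L))
Y(E, g) = E + g + E**2 (Y(E, g) = (E + g) + E**2 = E + g + E**2)
(-1920 + Y(-23 - 1*(-11), -54))/O(-18 - 1*40) = (-1920 + ((-23 - 1*(-11)) - 54 + (-23 - 1*(-11))**2))/((2*(-18 - 1*40)*(-28 + (-18 - 1*40)))) = (-1920 + ((-23 + 11) - 54 + (-23 + 11)**2))/((2*(-18 - 40)*(-28 + (-18 - 40)))) = (-1920 + (-12 - 54 + (-12)**2))/((2*(-58)*(-28 - 58))) = (-1920 + (-12 - 54 + 144))/((2*(-58)*(-86))) = (-1920 + 78)/9976 = -1842*1/9976 = -921/4988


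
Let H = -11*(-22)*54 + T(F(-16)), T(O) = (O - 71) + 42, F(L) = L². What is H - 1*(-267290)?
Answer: 280585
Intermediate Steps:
T(O) = -29 + O (T(O) = (-71 + O) + 42 = -29 + O)
H = 13295 (H = -11*(-22)*54 + (-29 + (-16)²) = 242*54 + (-29 + 256) = 13068 + 227 = 13295)
H - 1*(-267290) = 13295 - 1*(-267290) = 13295 + 267290 = 280585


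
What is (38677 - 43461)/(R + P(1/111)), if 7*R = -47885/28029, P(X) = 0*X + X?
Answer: 4341187578/213293 ≈ 20353.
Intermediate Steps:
P(X) = X (P(X) = 0 + X = X)
R = -47885/196203 (R = (-47885/28029)/7 = (-47885*1/28029)/7 = (1/7)*(-47885/28029) = -47885/196203 ≈ -0.24406)
(38677 - 43461)/(R + P(1/111)) = (38677 - 43461)/(-47885/196203 + 1/111) = -4784/(-47885/196203 + 1/111) = -4784/(-1706344/7259511) = -4784*(-7259511/1706344) = 4341187578/213293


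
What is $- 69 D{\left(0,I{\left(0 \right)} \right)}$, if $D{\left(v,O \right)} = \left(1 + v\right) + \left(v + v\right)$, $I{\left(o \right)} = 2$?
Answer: $-69$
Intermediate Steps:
$D{\left(v,O \right)} = 1 + 3 v$ ($D{\left(v,O \right)} = \left(1 + v\right) + 2 v = 1 + 3 v$)
$- 69 D{\left(0,I{\left(0 \right)} \right)} = - 69 \left(1 + 3 \cdot 0\right) = - 69 \left(1 + 0\right) = \left(-69\right) 1 = -69$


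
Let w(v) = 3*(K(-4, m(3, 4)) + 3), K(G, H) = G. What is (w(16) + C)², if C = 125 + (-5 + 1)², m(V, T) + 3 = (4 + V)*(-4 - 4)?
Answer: 19044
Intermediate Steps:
m(V, T) = -35 - 8*V (m(V, T) = -3 + (4 + V)*(-4 - 4) = -3 + (4 + V)*(-8) = -3 + (-32 - 8*V) = -35 - 8*V)
w(v) = -3 (w(v) = 3*(-4 + 3) = 3*(-1) = -3)
C = 141 (C = 125 + (-4)² = 125 + 16 = 141)
(w(16) + C)² = (-3 + 141)² = 138² = 19044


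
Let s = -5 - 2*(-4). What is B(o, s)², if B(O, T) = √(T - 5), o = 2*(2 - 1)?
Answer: -2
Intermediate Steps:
o = 2 (o = 2*1 = 2)
s = 3 (s = -5 + 8 = 3)
B(O, T) = √(-5 + T)
B(o, s)² = (√(-5 + 3))² = (√(-2))² = (I*√2)² = -2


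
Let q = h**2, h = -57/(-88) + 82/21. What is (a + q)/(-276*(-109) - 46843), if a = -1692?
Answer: 5707577399/57233727936 ≈ 0.099724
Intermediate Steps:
h = 8413/1848 (h = -57*(-1/88) + 82*(1/21) = 57/88 + 82/21 = 8413/1848 ≈ 4.5525)
q = 70778569/3415104 (q = (8413/1848)**2 = 70778569/3415104 ≈ 20.725)
(a + q)/(-276*(-109) - 46843) = (-1692 + 70778569/3415104)/(-276*(-109) - 46843) = -5707577399/(3415104*(30084 - 46843)) = -5707577399/3415104/(-16759) = -5707577399/3415104*(-1/16759) = 5707577399/57233727936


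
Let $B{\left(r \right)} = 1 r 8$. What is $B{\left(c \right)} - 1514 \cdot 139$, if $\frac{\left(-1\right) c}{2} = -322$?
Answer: $-205294$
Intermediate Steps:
$c = 644$ ($c = \left(-2\right) \left(-322\right) = 644$)
$B{\left(r \right)} = 8 r$ ($B{\left(r \right)} = r 8 = 8 r$)
$B{\left(c \right)} - 1514 \cdot 139 = 8 \cdot 644 - 1514 \cdot 139 = 5152 - 210446 = -205294$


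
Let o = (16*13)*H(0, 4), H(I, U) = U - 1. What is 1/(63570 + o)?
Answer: 1/64194 ≈ 1.5578e-5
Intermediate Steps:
H(I, U) = -1 + U
o = 624 (o = (16*13)*(-1 + 4) = 208*3 = 624)
1/(63570 + o) = 1/(63570 + 624) = 1/64194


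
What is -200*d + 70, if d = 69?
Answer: -13730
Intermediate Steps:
-200*d + 70 = -200*69 + 70 = -13800 + 70 = -13730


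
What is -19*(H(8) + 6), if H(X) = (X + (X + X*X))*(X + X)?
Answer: -24434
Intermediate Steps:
H(X) = 2*X*(X² + 2*X) (H(X) = (X + (X + X²))*(2*X) = (X² + 2*X)*(2*X) = 2*X*(X² + 2*X))
-19*(H(8) + 6) = -19*(2*8²*(2 + 8) + 6) = -19*(2*64*10 + 6) = -19*(1280 + 6) = -19*1286 = -24434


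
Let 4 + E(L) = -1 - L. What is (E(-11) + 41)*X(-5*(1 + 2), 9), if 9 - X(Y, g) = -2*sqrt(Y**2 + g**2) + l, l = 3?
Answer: 282 + 282*sqrt(34) ≈ 1926.3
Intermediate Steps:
X(Y, g) = 6 + 2*sqrt(Y**2 + g**2) (X(Y, g) = 9 - (-2*sqrt(Y**2 + g**2) + 3) = 9 - (3 - 2*sqrt(Y**2 + g**2)) = 9 + (-3 + 2*sqrt(Y**2 + g**2)) = 6 + 2*sqrt(Y**2 + g**2))
E(L) = -5 - L (E(L) = -4 + (-1 - L) = -5 - L)
(E(-11) + 41)*X(-5*(1 + 2), 9) = ((-5 - 1*(-11)) + 41)*(6 + 2*sqrt((-5*(1 + 2))**2 + 9**2)) = ((-5 + 11) + 41)*(6 + 2*sqrt((-5*3)**2 + 81)) = (6 + 41)*(6 + 2*sqrt((-15)**2 + 81)) = 47*(6 + 2*sqrt(225 + 81)) = 47*(6 + 2*sqrt(306)) = 47*(6 + 2*(3*sqrt(34))) = 47*(6 + 6*sqrt(34)) = 282 + 282*sqrt(34)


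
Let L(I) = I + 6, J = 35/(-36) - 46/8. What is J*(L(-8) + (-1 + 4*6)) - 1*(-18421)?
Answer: 109679/6 ≈ 18280.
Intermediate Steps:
J = -121/18 (J = 35*(-1/36) - 46*1/8 = -35/36 - 23/4 = -121/18 ≈ -6.7222)
L(I) = 6 + I
J*(L(-8) + (-1 + 4*6)) - 1*(-18421) = -121*((6 - 8) + (-1 + 4*6))/18 - 1*(-18421) = -121*(-2 + (-1 + 24))/18 + 18421 = -121*(-2 + 23)/18 + 18421 = -121/18*21 + 18421 = -847/6 + 18421 = 109679/6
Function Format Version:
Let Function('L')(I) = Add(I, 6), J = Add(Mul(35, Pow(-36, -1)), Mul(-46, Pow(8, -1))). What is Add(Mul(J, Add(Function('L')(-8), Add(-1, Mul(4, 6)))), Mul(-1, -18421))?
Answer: Rational(109679, 6) ≈ 18280.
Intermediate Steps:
J = Rational(-121, 18) (J = Add(Mul(35, Rational(-1, 36)), Mul(-46, Rational(1, 8))) = Add(Rational(-35, 36), Rational(-23, 4)) = Rational(-121, 18) ≈ -6.7222)
Function('L')(I) = Add(6, I)
Add(Mul(J, Add(Function('L')(-8), Add(-1, Mul(4, 6)))), Mul(-1, -18421)) = Add(Mul(Rational(-121, 18), Add(Add(6, -8), Add(-1, Mul(4, 6)))), Mul(-1, -18421)) = Add(Mul(Rational(-121, 18), Add(-2, Add(-1, 24))), 18421) = Add(Mul(Rational(-121, 18), Add(-2, 23)), 18421) = Add(Mul(Rational(-121, 18), 21), 18421) = Add(Rational(-847, 6), 18421) = Rational(109679, 6)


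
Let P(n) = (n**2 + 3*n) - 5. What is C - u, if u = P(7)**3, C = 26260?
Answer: -248365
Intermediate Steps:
P(n) = -5 + n**2 + 3*n
u = 274625 (u = (-5 + 7**2 + 3*7)**3 = (-5 + 49 + 21)**3 = 65**3 = 274625)
C - u = 26260 - 1*274625 = 26260 - 274625 = -248365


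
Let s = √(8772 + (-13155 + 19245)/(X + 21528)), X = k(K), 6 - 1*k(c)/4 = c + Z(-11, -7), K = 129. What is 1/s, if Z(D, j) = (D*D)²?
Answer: 2*√85790448137/54864921 ≈ 0.010677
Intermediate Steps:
Z(D, j) = D⁴ (Z(D, j) = (D²)² = D⁴)
k(c) = -58540 - 4*c (k(c) = 24 - 4*(c + (-11)⁴) = 24 - 4*(c + 14641) = 24 - 4*(14641 + c) = 24 + (-58564 - 4*c) = -58540 - 4*c)
X = -59056 (X = -58540 - 4*129 = -58540 - 516 = -59056)
s = 3*√85790448137/9382 (s = √(8772 + (-13155 + 19245)/(-59056 + 21528)) = √(8772 + 6090/(-37528)) = √(8772 + 6090*(-1/37528)) = √(8772 - 3045/18764) = √(164594763/18764) = 3*√85790448137/9382 ≈ 93.658)
1/s = 1/(3*√85790448137/9382) = 2*√85790448137/54864921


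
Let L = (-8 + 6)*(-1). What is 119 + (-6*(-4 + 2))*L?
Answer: 143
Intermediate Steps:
L = 2 (L = -2*(-1) = 2)
119 + (-6*(-4 + 2))*L = 119 - 6*(-4 + 2)*2 = 119 - 6*(-2)*2 = 119 + 12*2 = 119 + 24 = 143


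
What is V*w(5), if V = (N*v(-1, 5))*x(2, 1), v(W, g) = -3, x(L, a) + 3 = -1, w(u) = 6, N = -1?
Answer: -72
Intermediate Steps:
x(L, a) = -4 (x(L, a) = -3 - 1 = -4)
V = -12 (V = -1*(-3)*(-4) = 3*(-4) = -12)
V*w(5) = -12*6 = -72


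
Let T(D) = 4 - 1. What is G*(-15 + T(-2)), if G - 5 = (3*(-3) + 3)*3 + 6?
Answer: 84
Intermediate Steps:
T(D) = 3
G = -7 (G = 5 + ((3*(-3) + 3)*3 + 6) = 5 + ((-9 + 3)*3 + 6) = 5 + (-6*3 + 6) = 5 + (-18 + 6) = 5 - 12 = -7)
G*(-15 + T(-2)) = -7*(-15 + 3) = -7*(-12) = 84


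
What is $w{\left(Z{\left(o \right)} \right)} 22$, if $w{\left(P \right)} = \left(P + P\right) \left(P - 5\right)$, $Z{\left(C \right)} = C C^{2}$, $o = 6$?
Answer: $2005344$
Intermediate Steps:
$Z{\left(C \right)} = C^{3}$
$w{\left(P \right)} = 2 P \left(-5 + P\right)$
$w{\left(Z{\left(o \right)} \right)} 22 = 2 \cdot 6^{3} \left(-5 + 6^{3}\right) 22 = 2 \cdot 216 \left(-5 + 216\right) 22 = 2 \cdot 216 \cdot 211 \cdot 22 = 91152 \cdot 22 = 2005344$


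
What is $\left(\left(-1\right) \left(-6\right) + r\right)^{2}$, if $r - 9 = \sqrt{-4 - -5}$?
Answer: $256$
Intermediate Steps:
$r = 10$ ($r = 9 + \sqrt{-4 - -5} = 9 + \sqrt{-4 + 5} = 9 + \sqrt{1} = 9 + 1 = 10$)
$\left(\left(-1\right) \left(-6\right) + r\right)^{2} = \left(\left(-1\right) \left(-6\right) + 10\right)^{2} = \left(6 + 10\right)^{2} = 16^{2} = 256$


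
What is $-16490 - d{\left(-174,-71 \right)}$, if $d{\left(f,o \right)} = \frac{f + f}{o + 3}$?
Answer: $- \frac{280417}{17} \approx -16495.0$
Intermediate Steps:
$d{\left(f,o \right)} = \frac{2 f}{3 + o}$
$-16490 - d{\left(-174,-71 \right)} = -16490 - 2 \left(-174\right) \frac{1}{3 - 71} = -16490 - 2 \left(-174\right) \frac{1}{-68} = -16490 - 2 \left(-174\right) \left(- \frac{1}{68}\right) = -16490 - \frac{87}{17} = - \frac{280417}{17}$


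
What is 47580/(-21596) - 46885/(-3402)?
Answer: 212665325/18367398 ≈ 11.578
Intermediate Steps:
47580/(-21596) - 46885/(-3402) = 47580*(-1/21596) - 46885*(-1/3402) = -11895/5399 + 46885/3402 = 212665325/18367398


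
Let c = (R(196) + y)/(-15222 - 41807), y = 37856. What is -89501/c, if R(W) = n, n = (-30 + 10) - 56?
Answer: 5104152529/37780 ≈ 1.3510e+5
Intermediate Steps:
n = -76 (n = -20 - 56 = -76)
R(W) = -76
c = -37780/57029 (c = (-76 + 37856)/(-15222 - 41807) = 37780/(-57029) = 37780*(-1/57029) = -37780/57029 ≈ -0.66247)
-89501/c = -89501/(-37780/57029) = -89501*(-57029/37780) = 5104152529/37780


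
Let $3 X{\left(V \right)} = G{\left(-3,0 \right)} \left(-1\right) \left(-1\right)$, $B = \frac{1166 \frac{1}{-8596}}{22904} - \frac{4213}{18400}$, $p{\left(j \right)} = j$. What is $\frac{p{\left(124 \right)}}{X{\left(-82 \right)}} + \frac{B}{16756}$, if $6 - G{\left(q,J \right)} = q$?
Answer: $\frac{235216335552036757}{5690719677014400} \approx 41.333$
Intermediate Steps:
$G{\left(q,J \right)} = 6 - q$
$B = - \frac{25921519481}{113207600800}$ ($B = 1166 \left(- \frac{1}{8596}\right) \frac{1}{22904} - \frac{4213}{18400} = \left(- \frac{583}{4298}\right) \frac{1}{22904} - \frac{4213}{18400} = - \frac{583}{98441392} - \frac{4213}{18400} = - \frac{25921519481}{113207600800} \approx -0.22897$)
$X{\left(V \right)} = 3$ ($X{\left(V \right)} = \frac{\left(6 - -3\right) \left(-1\right) \left(-1\right)}{3} = \frac{\left(6 + 3\right) \left(-1\right) \left(-1\right)}{3} = \frac{9 \left(-1\right) \left(-1\right)}{3} = \frac{\left(-9\right) \left(-1\right)}{3} = \frac{1}{3} \cdot 9 = 3$)
$\frac{p{\left(124 \right)}}{X{\left(-82 \right)}} + \frac{B}{16756} = \frac{124}{3} - \frac{25921519481}{113207600800 \cdot 16756} = 124 \cdot \frac{1}{3} - \frac{25921519481}{1896906559004800} = \frac{124}{3} - \frac{25921519481}{1896906559004800} = \frac{235216335552036757}{5690719677014400}$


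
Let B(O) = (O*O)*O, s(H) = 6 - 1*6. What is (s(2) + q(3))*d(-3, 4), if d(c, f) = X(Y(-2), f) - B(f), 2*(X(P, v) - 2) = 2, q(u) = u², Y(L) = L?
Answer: -549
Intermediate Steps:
s(H) = 0 (s(H) = 6 - 6 = 0)
X(P, v) = 3 (X(P, v) = 2 + (½)*2 = 2 + 1 = 3)
B(O) = O³ (B(O) = O²*O = O³)
d(c, f) = 3 - f³
(s(2) + q(3))*d(-3, 4) = (0 + 3²)*(3 - 1*4³) = (0 + 9)*(3 - 1*64) = 9*(3 - 64) = 9*(-61) = -549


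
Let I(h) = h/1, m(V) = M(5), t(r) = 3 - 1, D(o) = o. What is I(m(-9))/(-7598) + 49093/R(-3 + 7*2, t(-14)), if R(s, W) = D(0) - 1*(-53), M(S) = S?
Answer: 373008349/402694 ≈ 926.28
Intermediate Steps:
t(r) = 2
m(V) = 5
R(s, W) = 53 (R(s, W) = 0 - 1*(-53) = 0 + 53 = 53)
I(h) = h (I(h) = h*1 = h)
I(m(-9))/(-7598) + 49093/R(-3 + 7*2, t(-14)) = 5/(-7598) + 49093/53 = 5*(-1/7598) + 49093*(1/53) = -5/7598 + 49093/53 = 373008349/402694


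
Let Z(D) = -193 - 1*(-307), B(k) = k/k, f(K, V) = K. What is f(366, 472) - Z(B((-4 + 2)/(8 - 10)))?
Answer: 252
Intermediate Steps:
B(k) = 1
Z(D) = 114 (Z(D) = -193 + 307 = 114)
f(366, 472) - Z(B((-4 + 2)/(8 - 10))) = 366 - 1*114 = 366 - 114 = 252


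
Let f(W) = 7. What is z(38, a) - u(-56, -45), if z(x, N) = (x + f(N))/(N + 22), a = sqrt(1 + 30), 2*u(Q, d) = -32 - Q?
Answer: -1482/151 - 15*sqrt(31)/151 ≈ -10.368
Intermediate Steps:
u(Q, d) = -16 - Q/2 (u(Q, d) = (-32 - Q)/2 = -16 - Q/2)
a = sqrt(31) ≈ 5.5678
z(x, N) = (7 + x)/(22 + N) (z(x, N) = (x + 7)/(N + 22) = (7 + x)/(22 + N))
z(38, a) - u(-56, -45) = (7 + 38)/(22 + sqrt(31)) - (-16 - 1/2*(-56)) = 45/(22 + sqrt(31)) - (-16 + 28) = 45/(22 + sqrt(31)) - 1*12 = 45/(22 + sqrt(31)) - 12 = -12 + 45/(22 + sqrt(31))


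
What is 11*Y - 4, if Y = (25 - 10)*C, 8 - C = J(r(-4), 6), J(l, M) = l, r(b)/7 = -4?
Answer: 5936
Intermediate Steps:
r(b) = -28 (r(b) = 7*(-4) = -28)
C = 36 (C = 8 - 1*(-28) = 8 + 28 = 36)
Y = 540 (Y = (25 - 10)*36 = 15*36 = 540)
11*Y - 4 = 11*540 - 4 = 5940 - 4 = 5936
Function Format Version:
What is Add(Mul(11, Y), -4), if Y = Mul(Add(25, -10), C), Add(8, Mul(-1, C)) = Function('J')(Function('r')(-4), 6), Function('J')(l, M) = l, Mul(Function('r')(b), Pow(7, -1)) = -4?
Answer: 5936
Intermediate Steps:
Function('r')(b) = -28 (Function('r')(b) = Mul(7, -4) = -28)
C = 36 (C = Add(8, Mul(-1, -28)) = Add(8, 28) = 36)
Y = 540 (Y = Mul(Add(25, -10), 36) = Mul(15, 36) = 540)
Add(Mul(11, Y), -4) = Add(Mul(11, 540), -4) = Add(5940, -4) = 5936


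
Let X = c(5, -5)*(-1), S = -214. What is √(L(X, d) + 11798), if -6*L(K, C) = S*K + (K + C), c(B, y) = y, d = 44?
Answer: √430854/6 ≈ 109.40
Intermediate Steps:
X = 5 (X = -5*(-1) = 5)
L(K, C) = -C/6 + 71*K/2 (L(K, C) = -(-214*K + (K + C))/6 = -(-214*K + (C + K))/6 = -(C - 213*K)/6 = -C/6 + 71*K/2)
√(L(X, d) + 11798) = √((-⅙*44 + (71/2)*5) + 11798) = √((-22/3 + 355/2) + 11798) = √(1021/6 + 11798) = √(71809/6) = √430854/6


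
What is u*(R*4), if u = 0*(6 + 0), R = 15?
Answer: 0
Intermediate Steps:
u = 0 (u = 0*6 = 0)
u*(R*4) = 0*(15*4) = 0*60 = 0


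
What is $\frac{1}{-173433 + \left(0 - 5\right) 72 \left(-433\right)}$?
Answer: $- \frac{1}{17553} \approx -5.697 \cdot 10^{-5}$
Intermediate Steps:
$\frac{1}{-173433 + \left(0 - 5\right) 72 \left(-433\right)} = \frac{1}{-173433 + \left(-5\right) 72 \left(-433\right)} = \frac{1}{-173433 - -155880} = \frac{1}{-173433 + 155880} = \frac{1}{-17553} = - \frac{1}{17553}$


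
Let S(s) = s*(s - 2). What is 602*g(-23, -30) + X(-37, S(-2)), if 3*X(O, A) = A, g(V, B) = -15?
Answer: -27082/3 ≈ -9027.3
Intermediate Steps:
S(s) = s*(-2 + s)
X(O, A) = A/3
602*g(-23, -30) + X(-37, S(-2)) = 602*(-15) + (-2*(-2 - 2))/3 = -9030 + (-2*(-4))/3 = -9030 + (⅓)*8 = -9030 + 8/3 = -27082/3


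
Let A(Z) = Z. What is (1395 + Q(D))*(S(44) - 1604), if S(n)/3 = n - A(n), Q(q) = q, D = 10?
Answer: -2253620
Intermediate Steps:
S(n) = 0 (S(n) = 3*(n - n) = 3*0 = 0)
(1395 + Q(D))*(S(44) - 1604) = (1395 + 10)*(0 - 1604) = 1405*(-1604) = -2253620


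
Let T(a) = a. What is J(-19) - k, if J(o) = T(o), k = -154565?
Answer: 154546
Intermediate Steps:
J(o) = o
J(-19) - k = -19 - 1*(-154565) = -19 + 154565 = 154546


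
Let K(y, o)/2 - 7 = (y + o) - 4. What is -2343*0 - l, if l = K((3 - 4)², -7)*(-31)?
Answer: -186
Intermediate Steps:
K(y, o) = 6 + 2*o + 2*y (K(y, o) = 14 + 2*((y + o) - 4) = 14 + 2*((o + y) - 4) = 14 + 2*(-4 + o + y) = 14 + (-8 + 2*o + 2*y) = 6 + 2*o + 2*y)
l = 186 (l = (6 + 2*(-7) + 2*(3 - 4)²)*(-31) = (6 - 14 + 2*(-1)²)*(-31) = (6 - 14 + 2*1)*(-31) = (6 - 14 + 2)*(-31) = -6*(-31) = 186)
-2343*0 - l = -2343*0 - 1*186 = 0 - 186 = -186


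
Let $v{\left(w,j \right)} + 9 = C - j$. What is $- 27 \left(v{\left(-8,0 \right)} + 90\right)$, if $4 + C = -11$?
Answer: $-1782$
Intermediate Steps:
$C = -15$ ($C = -4 - 11 = -15$)
$v{\left(w,j \right)} = -24 - j$ ($v{\left(w,j \right)} = -9 - \left(15 + j\right) = -24 - j$)
$- 27 \left(v{\left(-8,0 \right)} + 90\right) = - 27 \left(\left(-24 - 0\right) + 90\right) = - 27 \left(\left(-24 + 0\right) + 90\right) = - 27 \left(-24 + 90\right) = \left(-27\right) 66 = -1782$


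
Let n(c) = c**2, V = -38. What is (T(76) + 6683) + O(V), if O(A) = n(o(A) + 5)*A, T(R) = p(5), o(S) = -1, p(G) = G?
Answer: 6080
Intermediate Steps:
T(R) = 5
O(A) = 16*A (O(A) = (-1 + 5)**2*A = 4**2*A = 16*A)
(T(76) + 6683) + O(V) = (5 + 6683) + 16*(-38) = 6688 - 608 = 6080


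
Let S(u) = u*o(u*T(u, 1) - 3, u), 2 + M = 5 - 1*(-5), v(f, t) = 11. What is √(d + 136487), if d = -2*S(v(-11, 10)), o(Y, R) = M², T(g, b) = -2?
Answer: √135079 ≈ 367.53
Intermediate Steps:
M = 8 (M = -2 + (5 - 1*(-5)) = -2 + (5 + 5) = -2 + 10 = 8)
o(Y, R) = 64 (o(Y, R) = 8² = 64)
S(u) = 64*u (S(u) = u*64 = 64*u)
d = -1408 (d = -128*11 = -2*704 = -1408)
√(d + 136487) = √(-1408 + 136487) = √135079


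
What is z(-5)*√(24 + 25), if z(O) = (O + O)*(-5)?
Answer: 350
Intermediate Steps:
z(O) = -10*O (z(O) = (2*O)*(-5) = -10*O)
z(-5)*√(24 + 25) = (-10*(-5))*√(24 + 25) = 50*√49 = 50*7 = 350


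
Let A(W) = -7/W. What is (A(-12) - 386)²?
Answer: 21390625/144 ≈ 1.4855e+5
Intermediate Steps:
(A(-12) - 386)² = (-7/(-12) - 386)² = (-7*(-1/12) - 386)² = (7/12 - 386)² = (-4625/12)² = 21390625/144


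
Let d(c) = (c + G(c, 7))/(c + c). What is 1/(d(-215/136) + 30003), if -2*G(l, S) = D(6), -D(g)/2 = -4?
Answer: 430/12902049 ≈ 3.3328e-5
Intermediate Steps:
D(g) = 8 (D(g) = -2*(-4) = 8)
G(l, S) = -4 (G(l, S) = -½*8 = -4)
d(c) = (-4 + c)/(2*c) (d(c) = (c - 4)/(c + c) = (-4 + c)/((2*c)) = (-4 + c)*(1/(2*c)) = (-4 + c)/(2*c))
1/(d(-215/136) + 30003) = 1/((-4 - 215/136)/(2*((-215/136))) + 30003) = 1/((-4 - 215*1/136)/(2*((-215*1/136))) + 30003) = 1/((-4 - 215/136)/(2*(-215/136)) + 30003) = 1/((½)*(-136/215)*(-759/136) + 30003) = 1/(759/430 + 30003) = 1/(12902049/430) = 430/12902049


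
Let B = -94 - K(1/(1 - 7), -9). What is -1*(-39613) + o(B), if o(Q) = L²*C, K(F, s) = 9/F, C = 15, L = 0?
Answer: 39613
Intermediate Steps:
B = -40 (B = -94 - 9/(1/(1 - 7)) = -94 - 9/(1/(-6)) = -94 - 9/(-⅙) = -94 - 9*(-6) = -94 - 1*(-54) = -94 + 54 = -40)
o(Q) = 0 (o(Q) = 0²*15 = 0*15 = 0)
-1*(-39613) + o(B) = -1*(-39613) + 0 = 39613 + 0 = 39613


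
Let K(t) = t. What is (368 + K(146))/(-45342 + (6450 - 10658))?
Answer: -257/24775 ≈ -0.010373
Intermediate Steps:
(368 + K(146))/(-45342 + (6450 - 10658)) = (368 + 146)/(-45342 + (6450 - 10658)) = 514/(-45342 - 4208) = 514/(-49550) = 514*(-1/49550) = -257/24775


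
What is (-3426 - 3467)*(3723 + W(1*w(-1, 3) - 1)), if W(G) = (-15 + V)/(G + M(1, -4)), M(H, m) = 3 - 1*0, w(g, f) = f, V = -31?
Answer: -127996117/5 ≈ -2.5599e+7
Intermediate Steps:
M(H, m) = 3 (M(H, m) = 3 + 0 = 3)
W(G) = -46/(3 + G) (W(G) = (-15 - 31)/(G + 3) = -46/(3 + G))
(-3426 - 3467)*(3723 + W(1*w(-1, 3) - 1)) = (-3426 - 3467)*(3723 - 46/(3 + (1*3 - 1))) = -6893*(3723 - 46/(3 + (3 - 1))) = -6893*(3723 - 46/(3 + 2)) = -6893*(3723 - 46/5) = -6893*18569/5 = -127996117/5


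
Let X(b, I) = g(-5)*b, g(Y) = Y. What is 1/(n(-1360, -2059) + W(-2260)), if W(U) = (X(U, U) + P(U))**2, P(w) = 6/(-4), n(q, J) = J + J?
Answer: 4/510607937 ≈ 7.8338e-9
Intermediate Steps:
n(q, J) = 2*J
X(b, I) = -5*b
P(w) = -3/2 (P(w) = 6*(-1/4) = -3/2)
W(U) = (-3/2 - 5*U)**2 (W(U) = (-5*U - 3/2)**2 = (-3/2 - 5*U)**2)
1/(n(-1360, -2059) + W(-2260)) = 1/(2*(-2059) + (3 + 10*(-2260))**2/4) = 1/(-4118 + (3 - 22600)**2/4) = 1/(-4118 + (1/4)*(-22597)**2) = 1/(-4118 + (1/4)*510624409) = 1/(-4118 + 510624409/4) = 1/(510607937/4) = 4/510607937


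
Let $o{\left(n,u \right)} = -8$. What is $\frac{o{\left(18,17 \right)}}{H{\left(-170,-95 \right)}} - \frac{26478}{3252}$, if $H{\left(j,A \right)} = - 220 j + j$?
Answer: $- \frac{82150163}{10089330} \approx -8.1423$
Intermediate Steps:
$H{\left(j,A \right)} = - 219 j$
$\frac{o{\left(18,17 \right)}}{H{\left(-170,-95 \right)}} - \frac{26478}{3252} = - \frac{8}{\left(-219\right) \left(-170\right)} - \frac{26478}{3252} = - \frac{8}{37230} - \frac{4413}{542} = \left(-8\right) \frac{1}{37230} - \frac{4413}{542} = - \frac{4}{18615} - \frac{4413}{542} = - \frac{82150163}{10089330}$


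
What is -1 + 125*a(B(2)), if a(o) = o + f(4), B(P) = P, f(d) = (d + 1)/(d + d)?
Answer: 2617/8 ≈ 327.13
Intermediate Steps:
f(d) = (1 + d)/(2*d) (f(d) = (1 + d)/((2*d)) = (1 + d)*(1/(2*d)) = (1 + d)/(2*d))
a(o) = 5/8 + o (a(o) = o + (1/2)*(1 + 4)/4 = o + (1/2)*(1/4)*5 = o + 5/8 = 5/8 + o)
-1 + 125*a(B(2)) = -1 + 125*(5/8 + 2) = -1 + 125*(21/8) = -1 + 2625/8 = 2617/8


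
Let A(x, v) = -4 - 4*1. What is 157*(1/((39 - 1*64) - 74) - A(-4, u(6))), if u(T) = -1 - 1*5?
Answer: 124187/99 ≈ 1254.4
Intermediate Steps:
u(T) = -6 (u(T) = -1 - 5 = -6)
A(x, v) = -8 (A(x, v) = -4 - 4 = -8)
157*(1/((39 - 1*64) - 74) - A(-4, u(6))) = 157*(1/((39 - 1*64) - 74) - 1*(-8)) = 157*(1/((39 - 64) - 74) + 8) = 157*(1/(-25 - 74) + 8) = 157*(1/(-99) + 8) = 157*(-1/99 + 8) = 157*(791/99) = 124187/99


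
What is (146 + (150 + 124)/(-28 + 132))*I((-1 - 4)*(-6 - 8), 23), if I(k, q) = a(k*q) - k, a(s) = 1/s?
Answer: -871050571/83720 ≈ -10404.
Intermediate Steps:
a(s) = 1/s
I(k, q) = -k + 1/(k*q) (I(k, q) = 1/(k*q) - k = -k + 1/(k*q))
(146 + (150 + 124)/(-28 + 132))*I((-1 - 4)*(-6 - 8), 23) = (146 + (150 + 124)/(-28 + 132))*(-(-1 - 4)*(-6 - 8) + 1/(((-1 - 4)*(-6 - 8))*23)) = (146 + 274/104)*(-(-5)*(-14) + (1/23)/(-5*(-14))) = (146 + 274*(1/104))*(-1*70 + (1/23)/70) = (146 + 137/52)*(-70 + (1/70)*(1/23)) = 7729*(-70 + 1/1610)/52 = (7729/52)*(-112699/1610) = -871050571/83720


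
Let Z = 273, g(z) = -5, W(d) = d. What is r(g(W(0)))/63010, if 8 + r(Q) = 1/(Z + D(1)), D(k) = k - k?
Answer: -2183/17201730 ≈ -0.00012691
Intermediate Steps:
D(k) = 0
r(Q) = -2183/273 (r(Q) = -8 + 1/(273 + 0) = -8 + 1/273 = -2183/273)
r(g(W(0)))/63010 = -2183/273/63010 = -2183/273*1/63010 = -2183/17201730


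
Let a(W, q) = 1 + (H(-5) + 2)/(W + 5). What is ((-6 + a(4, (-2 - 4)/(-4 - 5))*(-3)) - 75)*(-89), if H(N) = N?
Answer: 7387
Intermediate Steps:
a(W, q) = 1 - 3/(5 + W) (a(W, q) = 1 + (-5 + 2)/(W + 5) = 1 - 3/(5 + W))
((-6 + a(4, (-2 - 4)/(-4 - 5))*(-3)) - 75)*(-89) = ((-6 + ((2 + 4)/(5 + 4))*(-3)) - 75)*(-89) = ((-6 + (6/9)*(-3)) - 75)*(-89) = ((-6 + ((⅑)*6)*(-3)) - 75)*(-89) = ((-6 + (⅔)*(-3)) - 75)*(-89) = ((-6 - 2) - 75)*(-89) = (-8 - 75)*(-89) = -83*(-89) = 7387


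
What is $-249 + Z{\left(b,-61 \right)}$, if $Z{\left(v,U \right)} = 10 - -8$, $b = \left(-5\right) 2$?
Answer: $-231$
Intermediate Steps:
$b = -10$
$Z{\left(v,U \right)} = 18$ ($Z{\left(v,U \right)} = 10 + 8 = 18$)
$-249 + Z{\left(b,-61 \right)} = -249 + 18 = -231$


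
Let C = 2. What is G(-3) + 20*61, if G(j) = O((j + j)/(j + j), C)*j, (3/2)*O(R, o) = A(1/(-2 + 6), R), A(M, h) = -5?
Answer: 1230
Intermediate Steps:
O(R, o) = -10/3 (O(R, o) = (2/3)*(-5) = -10/3)
G(j) = -10*j/3
G(-3) + 20*61 = -10/3*(-3) + 20*61 = 10 + 1220 = 1230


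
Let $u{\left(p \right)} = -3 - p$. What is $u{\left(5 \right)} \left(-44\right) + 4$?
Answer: $356$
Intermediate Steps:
$u{\left(5 \right)} \left(-44\right) + 4 = \left(-3 - 5\right) \left(-44\right) + 4 = \left(-8\right) \left(-44\right) + 4 = 352 + 4 = 356$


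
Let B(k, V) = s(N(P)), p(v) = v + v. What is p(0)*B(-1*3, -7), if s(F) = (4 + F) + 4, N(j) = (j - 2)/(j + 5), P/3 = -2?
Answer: 0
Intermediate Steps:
P = -6 (P = 3*(-2) = -6)
N(j) = (-2 + j)/(5 + j)
p(v) = 2*v
s(F) = 8 + F
B(k, V) = 16 (B(k, V) = 8 + (-2 - 6)/(5 - 6) = 8 - 8/(-1) = 8 - 1*(-8) = 8 + 8 = 16)
p(0)*B(-1*3, -7) = (2*0)*16 = 0*16 = 0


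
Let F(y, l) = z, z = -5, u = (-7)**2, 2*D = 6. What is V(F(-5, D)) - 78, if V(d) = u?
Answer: -29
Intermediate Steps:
D = 3 (D = (1/2)*6 = 3)
u = 49
F(y, l) = -5
V(d) = 49
V(F(-5, D)) - 78 = 49 - 78 = -29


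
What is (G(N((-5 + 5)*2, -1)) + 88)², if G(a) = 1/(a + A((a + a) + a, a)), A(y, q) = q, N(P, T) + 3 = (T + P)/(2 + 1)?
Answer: 3087049/400 ≈ 7717.6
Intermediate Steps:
N(P, T) = -3 + P/3 + T/3 (N(P, T) = -3 + (T + P)/(2 + 1) = -3 + (P + T)/3 = -3 + (P + T)*(⅓) = -3 + (P/3 + T/3) = -3 + P/3 + T/3)
G(a) = 1/(2*a) (G(a) = 1/(a + a) = 1/(2*a))
(G(N((-5 + 5)*2, -1)) + 88)² = (1/(2*(-3 + ((-5 + 5)*2)/3 + (⅓)*(-1))) + 88)² = (1/(2*(-3 + (0*2)/3 - ⅓)) + 88)² = (1/(2*(-3 + (⅓)*0 - ⅓)) + 88)² = (1/(2*(-3 + 0 - ⅓)) + 88)² = (1/(2*(-10/3)) + 88)² = ((½)*(-3/10) + 88)² = (-3/20 + 88)² = (1757/20)² = 3087049/400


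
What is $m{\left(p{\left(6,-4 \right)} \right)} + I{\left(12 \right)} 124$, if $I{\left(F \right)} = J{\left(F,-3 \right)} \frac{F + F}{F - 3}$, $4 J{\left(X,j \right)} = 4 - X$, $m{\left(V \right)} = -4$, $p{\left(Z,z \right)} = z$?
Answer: $- \frac{1996}{3} \approx -665.33$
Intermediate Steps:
$J{\left(X,j \right)} = 1 - \frac{X}{4}$ ($J{\left(X,j \right)} = \frac{4 - X}{4} = 1 - \frac{X}{4}$)
$I{\left(F \right)} = \frac{2 F \left(1 - \frac{F}{4}\right)}{-3 + F}$ ($I{\left(F \right)} = \left(1 - \frac{F}{4}\right) \frac{F + F}{F - 3} = \left(1 - \frac{F}{4}\right) \frac{2 F}{-3 + F} = \frac{2 F \left(1 - \frac{F}{4}\right)}{-3 + F}$)
$m{\left(p{\left(6,-4 \right)} \right)} + I{\left(12 \right)} 124 = -4 + \frac{1}{2} \cdot 12 \frac{1}{-3 + 12} \left(4 - 12\right) 124 = -4 + \frac{1}{2} \cdot 12 \cdot \frac{1}{9} \left(4 - 12\right) 124 = -4 + \frac{1}{2} \cdot 12 \cdot \frac{1}{9} \left(-8\right) 124 = -4 - \frac{1984}{3} = - \frac{1996}{3}$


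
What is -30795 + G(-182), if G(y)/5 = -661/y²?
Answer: -1020056885/33124 ≈ -30795.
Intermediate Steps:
G(y) = -3305/y² (G(y) = 5*(-661/y²) = -3305/y²)
-30795 + G(-182) = -30795 - 3305/(-182)² = -30795 - 3305*1/33124 = -30795 - 3305/33124 = -1020056885/33124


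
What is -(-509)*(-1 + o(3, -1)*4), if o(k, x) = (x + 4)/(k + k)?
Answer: 509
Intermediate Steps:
o(k, x) = (4 + x)/(2*k) (o(k, x) = (4 + x)/((2*k)) = (4 + x)*(1/(2*k)) = (4 + x)/(2*k))
-(-509)*(-1 + o(3, -1)*4) = -(-509)*(-1 + ((½)*(4 - 1)/3)*4) = -(-509)*(-1 + ((½)*(⅓)*3)*4) = -(-509)*(-1 + (½)*4) = -(-509)*(-1 + 2) = -(-509) = -509*(-1) = 509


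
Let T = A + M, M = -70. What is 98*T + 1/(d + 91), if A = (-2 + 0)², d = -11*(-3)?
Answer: -802031/124 ≈ -6468.0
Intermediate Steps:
d = 33
A = 4 (A = (-2)² = 4)
T = -66 (T = 4 - 70 = -66)
98*T + 1/(d + 91) = 98*(-66) + 1/(33 + 91) = -6468 + 1/124 = -802031/124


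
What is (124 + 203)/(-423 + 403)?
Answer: -327/20 ≈ -16.350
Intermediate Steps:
(124 + 203)/(-423 + 403) = 327/(-20) = 327*(-1/20) = -327/20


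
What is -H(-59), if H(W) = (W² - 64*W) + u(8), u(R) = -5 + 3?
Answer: -7255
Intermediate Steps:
u(R) = -2
H(W) = -2 + W² - 64*W (H(W) = (W² - 64*W) - 2 = -2 + W² - 64*W)
-H(-59) = -(-2 + (-59)² - 64*(-59)) = -(-2 + 3481 + 3776) = -1*7255 = -7255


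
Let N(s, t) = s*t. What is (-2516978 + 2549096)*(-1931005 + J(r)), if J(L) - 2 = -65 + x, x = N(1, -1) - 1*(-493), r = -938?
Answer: -62006239968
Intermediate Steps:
x = 492 (x = 1*(-1) - 1*(-493) = -1 + 493 = 492)
J(L) = 429 (J(L) = 2 + (-65 + 492) = 2 + 427 = 429)
(-2516978 + 2549096)*(-1931005 + J(r)) = (-2516978 + 2549096)*(-1931005 + 429) = 32118*(-1930576) = -62006239968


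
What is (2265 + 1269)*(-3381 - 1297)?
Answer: -16532052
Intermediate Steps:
(2265 + 1269)*(-3381 - 1297) = 3534*(-4678) = -16532052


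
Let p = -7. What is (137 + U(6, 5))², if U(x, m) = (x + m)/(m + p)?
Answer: 69169/4 ≈ 17292.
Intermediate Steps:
U(x, m) = (m + x)/(-7 + m) (U(x, m) = (x + m)/(m - 7) = (m + x)/(-7 + m))
(137 + U(6, 5))² = (137 + (5 + 6)/(-7 + 5))² = (137 + 11/(-2))² = (137 - ½*11)² = (137 - 11/2)² = (263/2)² = 69169/4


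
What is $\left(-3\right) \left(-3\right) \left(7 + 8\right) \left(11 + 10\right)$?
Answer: $2835$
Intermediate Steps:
$\left(-3\right) \left(-3\right) \left(7 + 8\right) \left(11 + 10\right) = 9 \cdot 15 \cdot 21 = 9 \cdot 315 = 2835$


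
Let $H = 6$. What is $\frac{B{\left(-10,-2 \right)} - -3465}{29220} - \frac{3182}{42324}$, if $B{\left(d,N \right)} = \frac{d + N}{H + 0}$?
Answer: $\frac{4465831}{103058940} \approx 0.043333$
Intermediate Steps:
$B{\left(d,N \right)} = \frac{N}{6} + \frac{d}{6}$ ($B{\left(d,N \right)} = \frac{d + N}{6 + 0} = \frac{N + d}{6} = \left(N + d\right) \frac{1}{6} = \frac{N}{6} + \frac{d}{6}$)
$\frac{B{\left(-10,-2 \right)} - -3465}{29220} - \frac{3182}{42324} = \frac{\left(\frac{1}{6} \left(-2\right) + \frac{1}{6} \left(-10\right)\right) - -3465}{29220} - \frac{3182}{42324} = \left(\left(- \frac{1}{3} - \frac{5}{3}\right) + 3465\right) \frac{1}{29220} - \frac{1591}{21162} = \left(-2 + 3465\right) \frac{1}{29220} - \frac{1591}{21162} = 3463 \cdot \frac{1}{29220} - \frac{1591}{21162} = \frac{3463}{29220} - \frac{1591}{21162} = \frac{4465831}{103058940}$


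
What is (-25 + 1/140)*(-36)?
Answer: 31491/35 ≈ 899.74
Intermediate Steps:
(-25 + 1/140)*(-36) = -3499/140*(-36) = 31491/35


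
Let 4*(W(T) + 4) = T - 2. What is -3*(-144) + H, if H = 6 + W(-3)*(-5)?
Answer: 1857/4 ≈ 464.25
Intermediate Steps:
W(T) = -9/2 + T/4 (W(T) = -4 + (T - 2)/4 = -4 + (-2 + T)/4 = -4 + (-1/2 + T/4) = -9/2 + T/4)
H = 129/4 (H = 6 + (-9/2 + (1/4)*(-3))*(-5) = 6 + (-9/2 - 3/4)*(-5) = 6 - 21/4*(-5) = 6 + 105/4 = 129/4 ≈ 32.250)
-3*(-144) + H = -3*(-144) + 129/4 = 432 + 129/4 = 1857/4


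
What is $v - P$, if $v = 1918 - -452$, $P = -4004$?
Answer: $6374$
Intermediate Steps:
$v = 2370$ ($v = 1918 + 452 = 2370$)
$v - P = 2370 - -4004 = 2370 + 4004 = 6374$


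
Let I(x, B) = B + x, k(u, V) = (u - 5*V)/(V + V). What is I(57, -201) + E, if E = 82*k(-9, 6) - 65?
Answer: -951/2 ≈ -475.50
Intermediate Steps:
k(u, V) = (u - 5*V)/(2*V) (k(u, V) = (u - 5*V)/((2*V)) = (u - 5*V)*(1/(2*V)) = (u - 5*V)/(2*V))
E = -663/2 (E = 82*((½)*(-9 - 5*6)/6) - 65 = 82*((½)*(⅙)*(-9 - 30)) - 65 = 82*((½)*(⅙)*(-39)) - 65 = 82*(-13/4) - 65 = -533/2 - 65 = -663/2 ≈ -331.50)
I(57, -201) + E = (-201 + 57) - 663/2 = -144 - 663/2 = -951/2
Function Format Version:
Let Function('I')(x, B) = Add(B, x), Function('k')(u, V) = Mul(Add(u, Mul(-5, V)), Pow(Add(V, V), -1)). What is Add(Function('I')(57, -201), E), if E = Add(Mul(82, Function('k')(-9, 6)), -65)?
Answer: Rational(-951, 2) ≈ -475.50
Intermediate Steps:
Function('k')(u, V) = Mul(Rational(1, 2), Pow(V, -1), Add(u, Mul(-5, V))) (Function('k')(u, V) = Mul(Add(u, Mul(-5, V)), Pow(Mul(2, V), -1)) = Mul(Add(u, Mul(-5, V)), Mul(Rational(1, 2), Pow(V, -1))) = Mul(Rational(1, 2), Pow(V, -1), Add(u, Mul(-5, V))))
E = Rational(-663, 2) (E = Add(Mul(82, Mul(Rational(1, 2), Pow(6, -1), Add(-9, Mul(-5, 6)))), -65) = Add(Mul(82, Mul(Rational(1, 2), Rational(1, 6), Add(-9, -30))), -65) = Add(Mul(82, Mul(Rational(1, 2), Rational(1, 6), -39)), -65) = Add(Mul(82, Rational(-13, 4)), -65) = Add(Rational(-533, 2), -65) = Rational(-663, 2) ≈ -331.50)
Add(Function('I')(57, -201), E) = Add(Add(-201, 57), Rational(-663, 2)) = Add(-144, Rational(-663, 2)) = Rational(-951, 2)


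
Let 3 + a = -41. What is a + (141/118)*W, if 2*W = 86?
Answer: 871/118 ≈ 7.3814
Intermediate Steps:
a = -44 (a = -3 - 41 = -44)
W = 43 (W = (1/2)*86 = 43)
a + (141/118)*W = -44 + (141/118)*43 = -44 + 6063/118 = 871/118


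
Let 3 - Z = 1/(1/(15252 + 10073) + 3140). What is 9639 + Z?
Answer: 766736645317/79520501 ≈ 9642.0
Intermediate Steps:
Z = 238536178/79520501 (Z = 3 - 1/(1/(15252 + 10073) + 3140) = 3 - 1/(1/25325 + 3140) = 3 - 1/79520501/25325 = 3 - 1*25325/79520501 = 3 - 25325/79520501 = 238536178/79520501 ≈ 2.9997)
9639 + Z = 9639 + 238536178/79520501 = 766736645317/79520501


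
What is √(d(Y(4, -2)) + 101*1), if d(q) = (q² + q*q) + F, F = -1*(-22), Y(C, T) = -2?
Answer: √131 ≈ 11.446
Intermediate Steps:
F = 22
d(q) = 22 + 2*q² (d(q) = (q² + q*q) + 22 = (q² + q²) + 22 = 2*q² + 22 = 22 + 2*q²)
√(d(Y(4, -2)) + 101*1) = √((22 + 2*(-2)²) + 101*1) = √((22 + 2*4) + 101) = √((22 + 8) + 101) = √(30 + 101) = √131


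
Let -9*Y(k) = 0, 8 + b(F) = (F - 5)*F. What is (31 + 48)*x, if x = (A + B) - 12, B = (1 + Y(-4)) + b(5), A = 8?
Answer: -869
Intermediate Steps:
b(F) = -8 + F*(-5 + F) (b(F) = -8 + (F - 5)*F = -8 + (-5 + F)*F = -8 + F*(-5 + F))
Y(k) = 0 (Y(k) = -⅑*0 = 0)
B = -7 (B = (1 + 0) + (-8 + 5² - 5*5) = 1 + (-8 + 25 - 25) = 1 - 8 = -7)
x = -11 (x = (8 - 7) - 12 = 1 - 12 = -11)
(31 + 48)*x = (31 + 48)*(-11) = 79*(-11) = -869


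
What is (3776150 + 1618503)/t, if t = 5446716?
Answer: 490423/495156 ≈ 0.99044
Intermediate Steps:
(3776150 + 1618503)/t = (3776150 + 1618503)/5446716 = 5394653*(1/5446716) = 490423/495156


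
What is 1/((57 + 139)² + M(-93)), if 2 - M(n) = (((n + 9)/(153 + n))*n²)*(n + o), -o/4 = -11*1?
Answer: -5/2774517 ≈ -1.8021e-6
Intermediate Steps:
o = 44 (o = -(-44) = -4*(-11) = 44)
M(n) = 2 - n²*(9 + n)*(44 + n)/(153 + n) (M(n) = 2 - ((n + 9)/(153 + n))*n²*(n + 44) = 2 - ((9 + n)/(153 + n))*n²*(44 + n) = 2 - n²*(9 + n)/(153 + n)*(44 + n) = 2 - n²*(9 + n)*(44 + n)/(153 + n))
1/((57 + 139)² + M(-93)) = 1/((57 + 139)² + (306 - 1*(-93)⁴ - 396*(-93)² - 53*(-93)³ + 2*(-93))/(153 - 93)) = 1/(196² + (306 - 1*74805201 - 396*8649 - 53*(-804357) - 186)/60) = 1/(38416 + (306 - 74805201 - 3425004 + 42630921 - 186)/60) = 1/(38416 + (1/60)*(-35599164)) = 1/(38416 - 2966597/5) = 1/(-2774517/5) = -5/2774517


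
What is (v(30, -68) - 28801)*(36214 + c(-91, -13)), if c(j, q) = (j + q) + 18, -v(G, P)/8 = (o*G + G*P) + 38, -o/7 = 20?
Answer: 752004320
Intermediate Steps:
o = -140 (o = -7*20 = -140)
v(G, P) = -304 + 1120*G - 8*G*P (v(G, P) = -8*((-140*G + G*P) + 38) = -8*(38 - 140*G + G*P) = -304 + 1120*G - 8*G*P)
c(j, q) = 18 + j + q
(v(30, -68) - 28801)*(36214 + c(-91, -13)) = ((-304 + 1120*30 - 8*30*(-68)) - 28801)*(36214 + (18 - 91 - 13)) = ((-304 + 33600 + 16320) - 28801)*(36214 - 86) = (49616 - 28801)*36128 = 20815*36128 = 752004320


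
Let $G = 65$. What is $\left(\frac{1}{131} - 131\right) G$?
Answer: $- \frac{1115400}{131} \approx -8514.5$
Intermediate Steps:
$\left(\frac{1}{131} - 131\right) G = \left(\frac{1}{131} - 131\right) 65 = \left(- \frac{17160}{131}\right) 65 = - \frac{1115400}{131}$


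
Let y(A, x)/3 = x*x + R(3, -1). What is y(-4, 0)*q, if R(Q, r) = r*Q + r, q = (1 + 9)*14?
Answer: -1680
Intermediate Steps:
q = 140 (q = 10*14 = 140)
R(Q, r) = r + Q*r (R(Q, r) = Q*r + r = r + Q*r)
y(A, x) = -12 + 3*x² (y(A, x) = 3*(x*x - (1 + 3)) = 3*(x² - 1*4) = 3*(x² - 4) = 3*(-4 + x²) = -12 + 3*x²)
y(-4, 0)*q = (-12 + 3*0²)*140 = (-12 + 3*0)*140 = (-12 + 0)*140 = -12*140 = -1680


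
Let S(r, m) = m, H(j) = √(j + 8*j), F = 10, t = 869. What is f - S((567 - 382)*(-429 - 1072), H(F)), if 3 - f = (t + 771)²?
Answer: -2689597 - 3*√10 ≈ -2.6896e+6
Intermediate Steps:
H(j) = 3*√j (H(j) = √(9*j) = 3*√j)
f = -2689597 (f = 3 - (869 + 771)² = 3 - 1*1640² = 3 - 1*2689600 = 3 - 2689600 = -2689597)
f - S((567 - 382)*(-429 - 1072), H(F)) = -2689597 - 3*√10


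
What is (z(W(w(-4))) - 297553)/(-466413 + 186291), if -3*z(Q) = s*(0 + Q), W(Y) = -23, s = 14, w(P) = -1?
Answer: 892337/840366 ≈ 1.0618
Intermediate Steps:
z(Q) = -14*Q/3 (z(Q) = -14*(0 + Q)/3 = -14*Q/3)
(z(W(w(-4))) - 297553)/(-466413 + 186291) = (-14/3*(-23) - 297553)/(-466413 + 186291) = (322/3 - 297553)/(-280122) = -892337/3*(-1/280122) = 892337/840366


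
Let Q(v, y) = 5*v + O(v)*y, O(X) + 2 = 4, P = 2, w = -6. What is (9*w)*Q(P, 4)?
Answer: -972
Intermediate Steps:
O(X) = 2 (O(X) = -2 + 4 = 2)
Q(v, y) = 2*y + 5*v (Q(v, y) = 5*v + 2*y = 2*y + 5*v)
(9*w)*Q(P, 4) = (9*(-6))*(2*4 + 5*2) = -54*(8 + 10) = -54*18 = -972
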